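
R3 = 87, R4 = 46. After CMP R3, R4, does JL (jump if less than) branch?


Trace:
  R3 = 87, R4 = 46
  CMP R3, R4  → compares 87 vs 46
  JL checks: is 87 less than 46?
  87 > 46, so condition is false
Branch taken: No

No


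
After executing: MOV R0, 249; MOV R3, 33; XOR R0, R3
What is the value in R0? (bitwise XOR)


Register state trace:
  MOV R0, 249  → R0 = 249 (0b11111001)
  MOV R3, 33  → R3 = 33 (0b00100001)
  XOR R0, R3  → R0 = 249 XOR 33 = 216 (0b11011000)
Final: R0 = 216

216


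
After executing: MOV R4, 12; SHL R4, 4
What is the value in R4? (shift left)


Register state trace:
  MOV R4, 12  → R4 = 12
  SHL R4, 4  → R4 = 12 << 4 = 12 * 2^4 = 192
Final: R4 = 192

192


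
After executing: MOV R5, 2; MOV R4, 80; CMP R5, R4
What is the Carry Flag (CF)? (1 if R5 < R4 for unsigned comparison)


Register state trace:
  MOV R5, 2  → R5 = 2
  MOV R4, 80  → R4 = 80
  CMP R5, R4  → unsigned 2 - 80: borrow occurs
  2 < 80, so CF = 1
CF = 1

1


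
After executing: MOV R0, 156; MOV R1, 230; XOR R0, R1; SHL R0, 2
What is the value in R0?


Register state trace:
  MOV R0, 156  → R0 = 156 (0b10011100)
  MOV R1, 230  → R1 = 230 (0b11100110)
  XOR R0, R1  → R0 = 156 XOR 230 = 122 (0b01111010)
  SHL R0, 2  → R0 = 122 << 2 = 488
Final: R0 = 488

488


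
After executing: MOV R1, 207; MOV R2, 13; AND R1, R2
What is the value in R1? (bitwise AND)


Register state trace:
  MOV R1, 207  → R1 = 207 (0b11001111)
  MOV R2, 13  → R2 = 13 (0b00001101)
  AND R1, R2  → R1 = 207 AND 13 = 13 (0b00001101)
Final: R1 = 13

13


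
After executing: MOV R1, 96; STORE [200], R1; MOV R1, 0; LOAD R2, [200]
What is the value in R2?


Register and memory trace:
  MOV R1, 96  → R1 = 96
  STORE [200], R1  → mem[200] = 96
  MOV R1, 0  → R1 = 0
  LOAD R2, [200]  → R2 = mem[200] = 96
Final: R2 = 96

96


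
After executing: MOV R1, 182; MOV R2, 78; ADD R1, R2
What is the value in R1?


Register state trace:
  MOV R1, 182  → R1 = 182
  MOV R2, 78  → R2 = 78
  ADD R1, R2  → R1 = 182 + 78 = 260
Final: R1 = 260

260


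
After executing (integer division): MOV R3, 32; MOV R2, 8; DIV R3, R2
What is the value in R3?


Register state trace:
  MOV R3, 32  → R3 = 32
  MOV R2, 8  → R2 = 8
  DIV R3, R2  → R3 = 32 // 8 = 4
Final: R3 = 4

4


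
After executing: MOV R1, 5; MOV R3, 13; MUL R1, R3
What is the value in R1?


Register state trace:
  MOV R1, 5  → R1 = 5
  MOV R3, 13  → R3 = 13
  MUL R1, R3  → R1 = 5 * 13 = 65
Final: R1 = 65

65


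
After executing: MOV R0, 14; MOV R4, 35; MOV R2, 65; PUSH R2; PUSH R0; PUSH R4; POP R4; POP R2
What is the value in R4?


Stack trace (top is rightmost):
  MOV R0, 14  → R0 = 14
  MOV R4, 35  → R4 = 35
  MOV R2, 65  → R2 = 65
  PUSH R2  → stack: [65]
  PUSH R0  → stack: [65, 14]
  PUSH R4  → stack: [65, 14, 35]
  POP R4  → R4 = 35, stack: [65, 14]
  POP R2  → R2 = 14, stack: [65]
Final: R4 = 35

35


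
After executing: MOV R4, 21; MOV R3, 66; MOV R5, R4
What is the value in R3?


Register state trace:
  MOV R4, 21  → R4 = 21
  MOV R3, 66  → R3 = 66
  MOV R5, R4  → R5 = 21
Final: R3 = 66

66


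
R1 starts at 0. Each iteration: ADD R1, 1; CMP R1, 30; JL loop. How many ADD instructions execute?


Loop trace (R1 starts at 0, target 30, step 1):
  ADD #1: R1 = 0 + 1 = 1  → 1 < 30, loop
  ADD #2: R1 = 1 + 1 = 2  → 2 < 30, loop
  ADD #3: R1 = 2 + 1 = 3  → 3 < 30, loop
  ADD #4: R1 = 3 + 1 = 4  → 4 < 30, loop
  ADD #5: R1 = 4 + 1 = 5  → 5 < 30, loop
  ADD #6: R1 = 5 + 1 = 6  → 6 < 30, loop
  ADD #7: R1 = 6 + 1 = 7  → 7 < 30, loop
  ADD #8: R1 = 7 + 1 = 8  → 8 < 30, loop
  ADD #9: R1 = 8 + 1 = 9  → 9 < 30, loop
  ADD #10: R1 = 9 + 1 = 10  → 10 < 30, loop
  ADD #11: R1 = 10 + 1 = 11  → 11 < 30, loop
  ADD #12: R1 = 11 + 1 = 12  → 12 < 30, loop
  ADD #13: R1 = 12 + 1 = 13  → 13 < 30, loop
  ADD #14: R1 = 13 + 1 = 14  → 14 < 30, loop
  ADD #15: R1 = 14 + 1 = 15  → 15 < 30, loop
  ADD #16: R1 = 15 + 1 = 16  → 16 < 30, loop
  ADD #17: R1 = 16 + 1 = 17  → 17 < 30, loop
  ADD #18: R1 = 17 + 1 = 18  → 18 < 30, loop
  ADD #19: R1 = 18 + 1 = 19  → 19 < 30, loop
  ADD #20: R1 = 19 + 1 = 20  → 20 < 30, loop
  ADD #21: R1 = 20 + 1 = 21  → 21 < 30, loop
  ADD #22: R1 = 21 + 1 = 22  → 22 < 30, loop
  ADD #23: R1 = 22 + 1 = 23  → 23 < 30, loop
  ADD #24: R1 = 23 + 1 = 24  → 24 < 30, loop
  ADD #25: R1 = 24 + 1 = 25  → 25 < 30, loop
  ADD #26: R1 = 25 + 1 = 26  → 26 < 30, loop
  ADD #27: R1 = 26 + 1 = 27  → 27 < 30, loop
  ADD #28: R1 = 27 + 1 = 28  → 28 < 30, loop
  ADD #29: R1 = 28 + 1 = 29  → 29 < 30, loop
  ADD #30: R1 = 29 + 1 = 30  → 30 >= 30, exit
Total ADD instructions: 30

30


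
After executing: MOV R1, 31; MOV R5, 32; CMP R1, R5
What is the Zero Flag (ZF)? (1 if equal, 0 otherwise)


Register state trace:
  MOV R1, 31  → R1 = 31
  MOV R5, 32  → R5 = 32
  CMP R1, R5  → computes 31 - 32 = -1
  Result is nonzero, so values are not equal
ZF = 0

0


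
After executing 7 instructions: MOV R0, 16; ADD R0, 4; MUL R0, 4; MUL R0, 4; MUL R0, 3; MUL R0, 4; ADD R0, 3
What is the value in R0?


Register state trace:
  MOV R0, 16  → R0 = 16
  ADD R0, 4  → R0 = 16 + 4 = 20
  MUL R0, 4  → R0 = 20 * 4 = 80
  MUL R0, 4  → R0 = 80 * 4 = 320
  MUL R0, 3  → R0 = 320 * 3 = 960
  MUL R0, 4  → R0 = 960 * 4 = 3840
  ADD R0, 3  → R0 = 3840 + 3 = 3843
Final: R0 = 3843

3843


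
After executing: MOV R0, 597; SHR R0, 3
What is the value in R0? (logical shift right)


Register state trace:
  MOV R0, 597  → R0 = 597
  SHR R0, 3  → R0 = 597 >> 3 = 597 // 2^3 = 74
Final: R0 = 74

74


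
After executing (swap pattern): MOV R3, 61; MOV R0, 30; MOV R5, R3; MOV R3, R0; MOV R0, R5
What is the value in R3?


Register state trace (swap pattern):
  MOV R3, 61  → R3 = 61
  MOV R0, 30  → R0 = 30
  MOV R5, R3  → R5 = 61  (save R3)
  MOV R3, R0  → R3 = 30  (R3 gets R0's value)
  MOV R0, R5  → R0 = 61  (R0 gets saved value)
Final: R3 = 30

30


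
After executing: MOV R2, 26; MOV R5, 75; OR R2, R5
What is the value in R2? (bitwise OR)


Register state trace:
  MOV R2, 26  → R2 = 26 (0b00011010)
  MOV R5, 75  → R5 = 75 (0b01001011)
  OR R2, R5   → R2 = 26 OR 75 = 91 (0b01011011)
Final: R2 = 91

91


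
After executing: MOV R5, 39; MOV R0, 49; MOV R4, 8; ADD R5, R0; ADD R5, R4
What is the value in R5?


Register state trace:
  MOV R5, 39  → R5 = 39
  MOV R0, 49  → R0 = 49
  MOV R4, 8  → R4 = 8
  ADD R5, R0  → R5 = 39 + 49 = 88
  ADD R5, R4  → R5 = 88 + 8 = 96
Final: R5 = 96

96


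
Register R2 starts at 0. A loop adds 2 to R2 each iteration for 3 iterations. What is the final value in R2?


Starting value: R2 = 0
  Iter 1: R2 = 0 + 2 = 2
  Iter 2: R2 = 2 + 2 = 4
  Iter 3: R2 = 4 + 2 = 6
Final: R2 = 6

6


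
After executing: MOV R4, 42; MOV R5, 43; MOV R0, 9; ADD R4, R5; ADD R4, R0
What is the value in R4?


Register state trace:
  MOV R4, 42  → R4 = 42
  MOV R5, 43  → R5 = 43
  MOV R0, 9  → R0 = 9
  ADD R4, R5  → R4 = 42 + 43 = 85
  ADD R4, R0  → R4 = 85 + 9 = 94
Final: R4 = 94

94


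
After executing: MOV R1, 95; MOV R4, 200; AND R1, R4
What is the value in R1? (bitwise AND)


Register state trace:
  MOV R1, 95  → R1 = 95 (0b01011111)
  MOV R4, 200  → R4 = 200 (0b11001000)
  AND R1, R4  → R1 = 95 AND 200 = 72 (0b01001000)
Final: R1 = 72

72


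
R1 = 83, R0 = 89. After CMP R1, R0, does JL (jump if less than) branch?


Trace:
  R1 = 83, R0 = 89
  CMP R1, R0  → compares 83 vs 89
  JL checks: is 83 less than 89?
  83 < 89, so condition is true
Branch taken: Yes

Yes


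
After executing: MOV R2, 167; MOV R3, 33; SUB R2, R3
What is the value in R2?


Register state trace:
  MOV R2, 167  → R2 = 167
  MOV R3, 33  → R3 = 33
  SUB R2, R3  → R2 = 167 - 33 = 134
Final: R2 = 134

134


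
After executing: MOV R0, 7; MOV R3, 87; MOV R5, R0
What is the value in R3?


Register state trace:
  MOV R0, 7  → R0 = 7
  MOV R3, 87  → R3 = 87
  MOV R5, R0  → R5 = 7
Final: R3 = 87

87


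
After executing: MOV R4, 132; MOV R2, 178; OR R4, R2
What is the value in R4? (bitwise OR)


Register state trace:
  MOV R4, 132  → R4 = 132 (0b10000100)
  MOV R2, 178  → R2 = 178 (0b10110010)
  OR R4, R2   → R4 = 132 OR 178 = 182 (0b10110110)
Final: R4 = 182

182


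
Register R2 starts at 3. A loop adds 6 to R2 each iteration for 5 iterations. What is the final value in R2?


Starting value: R2 = 3
  Iter 1: R2 = 3 + 6 = 9
  Iter 2: R2 = 9 + 6 = 15
  Iter 3: R2 = 15 + 6 = 21
  Iter 4: R2 = 21 + 6 = 27
  Iter 5: R2 = 27 + 6 = 33
Final: R2 = 33

33


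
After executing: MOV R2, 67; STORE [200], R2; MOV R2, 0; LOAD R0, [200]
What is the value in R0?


Register and memory trace:
  MOV R2, 67  → R2 = 67
  STORE [200], R2  → mem[200] = 67
  MOV R2, 0  → R2 = 0
  LOAD R0, [200]  → R0 = mem[200] = 67
Final: R0 = 67

67


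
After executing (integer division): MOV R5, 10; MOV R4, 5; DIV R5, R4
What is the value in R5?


Register state trace:
  MOV R5, 10  → R5 = 10
  MOV R4, 5  → R4 = 5
  DIV R5, R4  → R5 = 10 // 5 = 2
Final: R5 = 2

2


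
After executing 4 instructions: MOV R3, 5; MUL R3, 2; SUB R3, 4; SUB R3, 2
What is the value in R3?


Register state trace:
  MOV R3, 5  → R3 = 5
  MUL R3, 2  → R3 = 5 * 2 = 10
  SUB R3, 4  → R3 = 10 - 4 = 6
  SUB R3, 2  → R3 = 6 - 2 = 4
Final: R3 = 4

4


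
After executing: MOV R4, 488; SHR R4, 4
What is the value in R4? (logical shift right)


Register state trace:
  MOV R4, 488  → R4 = 488
  SHR R4, 4  → R4 = 488 >> 4 = 488 // 2^4 = 30
Final: R4 = 30

30


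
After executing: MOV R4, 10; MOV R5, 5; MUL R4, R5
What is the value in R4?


Register state trace:
  MOV R4, 10  → R4 = 10
  MOV R5, 5  → R5 = 5
  MUL R4, R5  → R4 = 10 * 5 = 50
Final: R4 = 50

50


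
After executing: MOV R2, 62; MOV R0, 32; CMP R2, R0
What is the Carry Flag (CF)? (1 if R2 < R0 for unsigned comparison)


Register state trace:
  MOV R2, 62  → R2 = 62
  MOV R0, 32  → R0 = 32
  CMP R2, R0  → unsigned 62 - 32: no borrow
  62 >= 32, so CF = 0
CF = 0

0


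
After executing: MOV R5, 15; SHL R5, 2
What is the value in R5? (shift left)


Register state trace:
  MOV R5, 15  → R5 = 15
  SHL R5, 2  → R5 = 15 << 2 = 15 * 2^2 = 60
Final: R5 = 60

60


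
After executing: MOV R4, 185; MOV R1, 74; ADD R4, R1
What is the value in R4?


Register state trace:
  MOV R4, 185  → R4 = 185
  MOV R1, 74  → R1 = 74
  ADD R4, R1  → R4 = 185 + 74 = 259
Final: R4 = 259

259


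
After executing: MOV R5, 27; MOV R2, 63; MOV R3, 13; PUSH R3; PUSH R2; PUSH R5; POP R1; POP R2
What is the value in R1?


Stack trace (top is rightmost):
  MOV R5, 27  → R5 = 27
  MOV R2, 63  → R2 = 63
  MOV R3, 13  → R3 = 13
  PUSH R3  → stack: [13]
  PUSH R2  → stack: [13, 63]
  PUSH R5  → stack: [13, 63, 27]
  POP R1  → R1 = 27, stack: [13, 63]
  POP R2  → R2 = 63, stack: [13]
Final: R1 = 27

27


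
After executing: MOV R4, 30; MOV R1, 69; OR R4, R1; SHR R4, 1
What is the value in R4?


Register state trace:
  MOV R4, 30  → R4 = 30 (0b00011110)
  MOV R1, 69  → R1 = 69 (0b01000101)
  OR R4, R1  → R4 = 30 OR 69 = 95 (0b01011111)
  SHR R4, 1  → R4 = 95 >> 1 = 47
Final: R4 = 47

47


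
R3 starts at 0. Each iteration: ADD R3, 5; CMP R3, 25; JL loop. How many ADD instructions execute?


Loop trace (R3 starts at 0, target 25, step 5):
  ADD #1: R3 = 0 + 5 = 5  → 5 < 25, loop
  ADD #2: R3 = 5 + 5 = 10  → 10 < 25, loop
  ADD #3: R3 = 10 + 5 = 15  → 15 < 25, loop
  ADD #4: R3 = 15 + 5 = 20  → 20 < 25, loop
  ADD #5: R3 = 20 + 5 = 25  → 25 >= 25, exit
Total ADD instructions: 5

5


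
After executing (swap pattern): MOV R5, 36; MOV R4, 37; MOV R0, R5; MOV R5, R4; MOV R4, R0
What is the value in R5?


Register state trace (swap pattern):
  MOV R5, 36  → R5 = 36
  MOV R4, 37  → R4 = 37
  MOV R0, R5  → R0 = 36  (save R5)
  MOV R5, R4  → R5 = 37  (R5 gets R4's value)
  MOV R4, R0  → R4 = 36  (R4 gets saved value)
Final: R5 = 37

37


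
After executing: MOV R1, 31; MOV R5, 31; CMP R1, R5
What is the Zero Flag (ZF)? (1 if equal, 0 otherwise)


Register state trace:
  MOV R1, 31  → R1 = 31
  MOV R5, 31  → R5 = 31
  CMP R1, R5  → computes 31 - 31 = 0
  Result is zero, so values are equal
ZF = 1

1


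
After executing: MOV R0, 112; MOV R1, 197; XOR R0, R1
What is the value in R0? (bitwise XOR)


Register state trace:
  MOV R0, 112  → R0 = 112 (0b01110000)
  MOV R1, 197  → R1 = 197 (0b11000101)
  XOR R0, R1  → R0 = 112 XOR 197 = 181 (0b10110101)
Final: R0 = 181

181


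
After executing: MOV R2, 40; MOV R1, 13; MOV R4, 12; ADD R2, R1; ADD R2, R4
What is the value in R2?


Register state trace:
  MOV R2, 40  → R2 = 40
  MOV R1, 13  → R1 = 13
  MOV R4, 12  → R4 = 12
  ADD R2, R1  → R2 = 40 + 13 = 53
  ADD R2, R4  → R2 = 53 + 12 = 65
Final: R2 = 65

65


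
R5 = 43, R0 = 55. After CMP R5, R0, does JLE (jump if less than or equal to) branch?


Trace:
  R5 = 43, R0 = 55
  CMP R5, R0  → compares 43 vs 55
  JLE checks: is 43 less than or equal to 55?
  43 < 55, so condition is true
Branch taken: Yes

Yes


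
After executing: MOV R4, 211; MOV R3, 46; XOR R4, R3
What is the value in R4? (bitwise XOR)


Register state trace:
  MOV R4, 211  → R4 = 211 (0b11010011)
  MOV R3, 46  → R3 = 46 (0b00101110)
  XOR R4, R3  → R4 = 211 XOR 46 = 253 (0b11111101)
Final: R4 = 253

253


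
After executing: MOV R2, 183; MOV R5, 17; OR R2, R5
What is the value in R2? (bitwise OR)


Register state trace:
  MOV R2, 183  → R2 = 183 (0b10110111)
  MOV R5, 17  → R5 = 17 (0b00010001)
  OR R2, R5   → R2 = 183 OR 17 = 183 (0b10110111)
Final: R2 = 183

183


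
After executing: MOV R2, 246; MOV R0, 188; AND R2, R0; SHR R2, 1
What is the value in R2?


Register state trace:
  MOV R2, 246  → R2 = 246 (0b11110110)
  MOV R0, 188  → R0 = 188 (0b10111100)
  AND R2, R0  → R2 = 246 AND 188 = 180 (0b10110100)
  SHR R2, 1  → R2 = 180 >> 1 = 90
Final: R2 = 90

90


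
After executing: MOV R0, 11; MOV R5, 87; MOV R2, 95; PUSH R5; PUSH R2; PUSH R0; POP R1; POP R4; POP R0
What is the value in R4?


Stack trace (top is rightmost):
  MOV R0, 11  → R0 = 11
  MOV R5, 87  → R5 = 87
  MOV R2, 95  → R2 = 95
  PUSH R5  → stack: [87]
  PUSH R2  → stack: [87, 95]
  PUSH R0  → stack: [87, 95, 11]
  POP R1  → R1 = 11, stack: [87, 95]
  POP R4  → R4 = 95, stack: [87]
  POP R0  → R0 = 87, stack: []
Final: R4 = 95

95


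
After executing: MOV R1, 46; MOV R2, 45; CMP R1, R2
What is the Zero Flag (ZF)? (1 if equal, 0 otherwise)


Register state trace:
  MOV R1, 46  → R1 = 46
  MOV R2, 45  → R2 = 45
  CMP R1, R2  → computes 46 - 45 = 1
  Result is nonzero, so values are not equal
ZF = 0

0


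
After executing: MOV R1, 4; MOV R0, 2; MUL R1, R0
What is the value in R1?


Register state trace:
  MOV R1, 4  → R1 = 4
  MOV R0, 2  → R0 = 2
  MUL R1, R0  → R1 = 4 * 2 = 8
Final: R1 = 8

8


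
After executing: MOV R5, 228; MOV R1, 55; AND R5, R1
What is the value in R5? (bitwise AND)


Register state trace:
  MOV R5, 228  → R5 = 228 (0b11100100)
  MOV R1, 55  → R1 = 55 (0b00110111)
  AND R5, R1  → R5 = 228 AND 55 = 36 (0b00100100)
Final: R5 = 36

36


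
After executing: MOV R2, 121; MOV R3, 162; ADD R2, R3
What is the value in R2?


Register state trace:
  MOV R2, 121  → R2 = 121
  MOV R3, 162  → R3 = 162
  ADD R2, R3  → R2 = 121 + 162 = 283
Final: R2 = 283

283


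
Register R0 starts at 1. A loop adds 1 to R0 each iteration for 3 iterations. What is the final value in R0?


Starting value: R0 = 1
  Iter 1: R0 = 1 + 1 = 2
  Iter 2: R0 = 2 + 1 = 3
  Iter 3: R0 = 3 + 1 = 4
Final: R0 = 4

4


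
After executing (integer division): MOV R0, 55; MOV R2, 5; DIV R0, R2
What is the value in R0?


Register state trace:
  MOV R0, 55  → R0 = 55
  MOV R2, 5  → R2 = 5
  DIV R0, R2  → R0 = 55 // 5 = 11
Final: R0 = 11

11


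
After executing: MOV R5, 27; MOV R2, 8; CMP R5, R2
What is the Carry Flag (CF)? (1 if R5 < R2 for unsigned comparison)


Register state trace:
  MOV R5, 27  → R5 = 27
  MOV R2, 8  → R2 = 8
  CMP R5, R2  → unsigned 27 - 8: no borrow
  27 >= 8, so CF = 0
CF = 0

0


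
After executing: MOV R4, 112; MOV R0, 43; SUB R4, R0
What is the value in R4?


Register state trace:
  MOV R4, 112  → R4 = 112
  MOV R0, 43  → R0 = 43
  SUB R4, R0  → R4 = 112 - 43 = 69
Final: R4 = 69

69


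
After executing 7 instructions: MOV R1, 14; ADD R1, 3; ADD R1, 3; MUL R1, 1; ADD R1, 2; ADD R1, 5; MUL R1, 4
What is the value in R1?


Register state trace:
  MOV R1, 14  → R1 = 14
  ADD R1, 3  → R1 = 14 + 3 = 17
  ADD R1, 3  → R1 = 17 + 3 = 20
  MUL R1, 1  → R1 = 20 * 1 = 20
  ADD R1, 2  → R1 = 20 + 2 = 22
  ADD R1, 5  → R1 = 22 + 5 = 27
  MUL R1, 4  → R1 = 27 * 4 = 108
Final: R1 = 108

108


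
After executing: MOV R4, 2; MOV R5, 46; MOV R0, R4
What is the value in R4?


Register state trace:
  MOV R4, 2  → R4 = 2
  MOV R5, 46  → R5 = 46
  MOV R0, R4  → R0 = 2
Final: R4 = 2

2


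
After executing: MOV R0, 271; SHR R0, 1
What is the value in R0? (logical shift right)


Register state trace:
  MOV R0, 271  → R0 = 271
  SHR R0, 1  → R0 = 271 >> 1 = 271 // 2^1 = 135
Final: R0 = 135

135


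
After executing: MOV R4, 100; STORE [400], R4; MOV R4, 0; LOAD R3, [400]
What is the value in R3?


Register and memory trace:
  MOV R4, 100  → R4 = 100
  STORE [400], R4  → mem[400] = 100
  MOV R4, 0  → R4 = 0
  LOAD R3, [400]  → R3 = mem[400] = 100
Final: R3 = 100

100


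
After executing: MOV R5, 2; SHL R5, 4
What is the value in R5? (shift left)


Register state trace:
  MOV R5, 2  → R5 = 2
  SHL R5, 4  → R5 = 2 << 4 = 2 * 2^4 = 32
Final: R5 = 32

32


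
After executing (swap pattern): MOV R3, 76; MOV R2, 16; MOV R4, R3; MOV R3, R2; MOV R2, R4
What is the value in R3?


Register state trace (swap pattern):
  MOV R3, 76  → R3 = 76
  MOV R2, 16  → R2 = 16
  MOV R4, R3  → R4 = 76  (save R3)
  MOV R3, R2  → R3 = 16  (R3 gets R2's value)
  MOV R2, R4  → R2 = 76  (R2 gets saved value)
Final: R3 = 16

16


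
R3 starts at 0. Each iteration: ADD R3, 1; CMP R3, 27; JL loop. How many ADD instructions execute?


Loop trace (R3 starts at 0, target 27, step 1):
  ADD #1: R3 = 0 + 1 = 1  → 1 < 27, loop
  ADD #2: R3 = 1 + 1 = 2  → 2 < 27, loop
  ADD #3: R3 = 2 + 1 = 3  → 3 < 27, loop
  ADD #4: R3 = 3 + 1 = 4  → 4 < 27, loop
  ADD #5: R3 = 4 + 1 = 5  → 5 < 27, loop
  ADD #6: R3 = 5 + 1 = 6  → 6 < 27, loop
  ADD #7: R3 = 6 + 1 = 7  → 7 < 27, loop
  ADD #8: R3 = 7 + 1 = 8  → 8 < 27, loop
  ADD #9: R3 = 8 + 1 = 9  → 9 < 27, loop
  ADD #10: R3 = 9 + 1 = 10  → 10 < 27, loop
  ADD #11: R3 = 10 + 1 = 11  → 11 < 27, loop
  ADD #12: R3 = 11 + 1 = 12  → 12 < 27, loop
  ADD #13: R3 = 12 + 1 = 13  → 13 < 27, loop
  ADD #14: R3 = 13 + 1 = 14  → 14 < 27, loop
  ADD #15: R3 = 14 + 1 = 15  → 15 < 27, loop
  ADD #16: R3 = 15 + 1 = 16  → 16 < 27, loop
  ADD #17: R3 = 16 + 1 = 17  → 17 < 27, loop
  ADD #18: R3 = 17 + 1 = 18  → 18 < 27, loop
  ADD #19: R3 = 18 + 1 = 19  → 19 < 27, loop
  ADD #20: R3 = 19 + 1 = 20  → 20 < 27, loop
  ADD #21: R3 = 20 + 1 = 21  → 21 < 27, loop
  ADD #22: R3 = 21 + 1 = 22  → 22 < 27, loop
  ADD #23: R3 = 22 + 1 = 23  → 23 < 27, loop
  ADD #24: R3 = 23 + 1 = 24  → 24 < 27, loop
  ADD #25: R3 = 24 + 1 = 25  → 25 < 27, loop
  ADD #26: R3 = 25 + 1 = 26  → 26 < 27, loop
  ADD #27: R3 = 26 + 1 = 27  → 27 >= 27, exit
Total ADD instructions: 27

27


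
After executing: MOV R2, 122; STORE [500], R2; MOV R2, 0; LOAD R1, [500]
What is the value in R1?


Register and memory trace:
  MOV R2, 122  → R2 = 122
  STORE [500], R2  → mem[500] = 122
  MOV R2, 0  → R2 = 0
  LOAD R1, [500]  → R1 = mem[500] = 122
Final: R1 = 122

122


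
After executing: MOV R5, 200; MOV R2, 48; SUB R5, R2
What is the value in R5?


Register state trace:
  MOV R5, 200  → R5 = 200
  MOV R2, 48  → R2 = 48
  SUB R5, R2  → R5 = 200 - 48 = 152
Final: R5 = 152

152


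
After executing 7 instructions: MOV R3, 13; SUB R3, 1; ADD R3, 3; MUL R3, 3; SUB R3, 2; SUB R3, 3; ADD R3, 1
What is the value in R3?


Register state trace:
  MOV R3, 13  → R3 = 13
  SUB R3, 1  → R3 = 13 - 1 = 12
  ADD R3, 3  → R3 = 12 + 3 = 15
  MUL R3, 3  → R3 = 15 * 3 = 45
  SUB R3, 2  → R3 = 45 - 2 = 43
  SUB R3, 3  → R3 = 43 - 3 = 40
  ADD R3, 1  → R3 = 40 + 1 = 41
Final: R3 = 41

41


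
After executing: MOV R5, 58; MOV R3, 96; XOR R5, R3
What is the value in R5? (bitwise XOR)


Register state trace:
  MOV R5, 58  → R5 = 58 (0b00111010)
  MOV R3, 96  → R3 = 96 (0b01100000)
  XOR R5, R3  → R5 = 58 XOR 96 = 90 (0b01011010)
Final: R5 = 90

90


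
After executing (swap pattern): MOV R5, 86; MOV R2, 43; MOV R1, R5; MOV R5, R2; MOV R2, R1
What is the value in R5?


Register state trace (swap pattern):
  MOV R5, 86  → R5 = 86
  MOV R2, 43  → R2 = 43
  MOV R1, R5  → R1 = 86  (save R5)
  MOV R5, R2  → R5 = 43  (R5 gets R2's value)
  MOV R2, R1  → R2 = 86  (R2 gets saved value)
Final: R5 = 43

43


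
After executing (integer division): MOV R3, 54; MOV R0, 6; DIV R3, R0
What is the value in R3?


Register state trace:
  MOV R3, 54  → R3 = 54
  MOV R0, 6  → R0 = 6
  DIV R3, R0  → R3 = 54 // 6 = 9
Final: R3 = 9

9


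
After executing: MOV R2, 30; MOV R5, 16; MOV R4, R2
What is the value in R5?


Register state trace:
  MOV R2, 30  → R2 = 30
  MOV R5, 16  → R5 = 16
  MOV R4, R2  → R4 = 30
Final: R5 = 16

16


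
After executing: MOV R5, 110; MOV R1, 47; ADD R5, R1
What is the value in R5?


Register state trace:
  MOV R5, 110  → R5 = 110
  MOV R1, 47  → R1 = 47
  ADD R5, R1  → R5 = 110 + 47 = 157
Final: R5 = 157

157


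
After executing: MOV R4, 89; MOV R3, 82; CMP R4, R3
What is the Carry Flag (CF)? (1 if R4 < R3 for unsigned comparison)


Register state trace:
  MOV R4, 89  → R4 = 89
  MOV R3, 82  → R3 = 82
  CMP R4, R3  → unsigned 89 - 82: no borrow
  89 >= 82, so CF = 0
CF = 0

0


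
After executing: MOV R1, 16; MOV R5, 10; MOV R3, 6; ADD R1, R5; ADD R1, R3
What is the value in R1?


Register state trace:
  MOV R1, 16  → R1 = 16
  MOV R5, 10  → R5 = 10
  MOV R3, 6  → R3 = 6
  ADD R1, R5  → R1 = 16 + 10 = 26
  ADD R1, R3  → R1 = 26 + 6 = 32
Final: R1 = 32

32


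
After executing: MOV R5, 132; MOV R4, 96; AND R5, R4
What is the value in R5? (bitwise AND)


Register state trace:
  MOV R5, 132  → R5 = 132 (0b10000100)
  MOV R4, 96  → R4 = 96 (0b01100000)
  AND R5, R4  → R5 = 132 AND 96 = 0 (0b00000000)
Final: R5 = 0

0


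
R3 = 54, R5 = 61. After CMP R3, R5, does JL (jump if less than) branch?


Trace:
  R3 = 54, R5 = 61
  CMP R3, R5  → compares 54 vs 61
  JL checks: is 54 less than 61?
  54 < 61, so condition is true
Branch taken: Yes

Yes


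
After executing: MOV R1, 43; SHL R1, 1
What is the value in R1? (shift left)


Register state trace:
  MOV R1, 43  → R1 = 43
  SHL R1, 1  → R1 = 43 << 1 = 43 * 2^1 = 86
Final: R1 = 86

86


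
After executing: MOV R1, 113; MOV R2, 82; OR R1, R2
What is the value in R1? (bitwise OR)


Register state trace:
  MOV R1, 113  → R1 = 113 (0b01110001)
  MOV R2, 82  → R2 = 82 (0b01010010)
  OR R1, R2   → R1 = 113 OR 82 = 115 (0b01110011)
Final: R1 = 115

115


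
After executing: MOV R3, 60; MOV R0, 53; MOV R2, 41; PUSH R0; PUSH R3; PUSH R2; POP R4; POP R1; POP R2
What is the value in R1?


Stack trace (top is rightmost):
  MOV R3, 60  → R3 = 60
  MOV R0, 53  → R0 = 53
  MOV R2, 41  → R2 = 41
  PUSH R0  → stack: [53]
  PUSH R3  → stack: [53, 60]
  PUSH R2  → stack: [53, 60, 41]
  POP R4  → R4 = 41, stack: [53, 60]
  POP R1  → R1 = 60, stack: [53]
  POP R2  → R2 = 53, stack: []
Final: R1 = 60

60


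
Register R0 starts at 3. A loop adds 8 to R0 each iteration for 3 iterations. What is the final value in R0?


Starting value: R0 = 3
  Iter 1: R0 = 3 + 8 = 11
  Iter 2: R0 = 11 + 8 = 19
  Iter 3: R0 = 19 + 8 = 27
Final: R0 = 27

27


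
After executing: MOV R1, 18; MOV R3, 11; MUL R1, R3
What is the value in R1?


Register state trace:
  MOV R1, 18  → R1 = 18
  MOV R3, 11  → R3 = 11
  MUL R1, R3  → R1 = 18 * 11 = 198
Final: R1 = 198

198


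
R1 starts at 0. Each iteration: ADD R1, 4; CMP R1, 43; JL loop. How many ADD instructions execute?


Loop trace (R1 starts at 0, target 43, step 4):
  ADD #1: R1 = 0 + 4 = 4  → 4 < 43, loop
  ADD #2: R1 = 4 + 4 = 8  → 8 < 43, loop
  ADD #3: R1 = 8 + 4 = 12  → 12 < 43, loop
  ADD #4: R1 = 12 + 4 = 16  → 16 < 43, loop
  ADD #5: R1 = 16 + 4 = 20  → 20 < 43, loop
  ADD #6: R1 = 20 + 4 = 24  → 24 < 43, loop
  ADD #7: R1 = 24 + 4 = 28  → 28 < 43, loop
  ADD #8: R1 = 28 + 4 = 32  → 32 < 43, loop
  ADD #9: R1 = 32 + 4 = 36  → 36 < 43, loop
  ADD #10: R1 = 36 + 4 = 40  → 40 < 43, loop
  ADD #11: R1 = 40 + 4 = 44  → 44 >= 43, exit
Total ADD instructions: 11

11


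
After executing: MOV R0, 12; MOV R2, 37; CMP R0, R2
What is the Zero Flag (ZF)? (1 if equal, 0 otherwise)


Register state trace:
  MOV R0, 12  → R0 = 12
  MOV R2, 37  → R2 = 37
  CMP R0, R2  → computes 12 - 37 = -25
  Result is nonzero, so values are not equal
ZF = 0

0


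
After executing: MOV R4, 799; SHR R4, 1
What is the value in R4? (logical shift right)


Register state trace:
  MOV R4, 799  → R4 = 799
  SHR R4, 1  → R4 = 799 >> 1 = 799 // 2^1 = 399
Final: R4 = 399

399


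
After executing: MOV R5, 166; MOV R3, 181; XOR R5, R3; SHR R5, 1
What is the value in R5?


Register state trace:
  MOV R5, 166  → R5 = 166 (0b10100110)
  MOV R3, 181  → R3 = 181 (0b10110101)
  XOR R5, R3  → R5 = 166 XOR 181 = 19 (0b00010011)
  SHR R5, 1  → R5 = 19 >> 1 = 9
Final: R5 = 9

9


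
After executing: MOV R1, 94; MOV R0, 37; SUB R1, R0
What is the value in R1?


Register state trace:
  MOV R1, 94  → R1 = 94
  MOV R0, 37  → R0 = 37
  SUB R1, R0  → R1 = 94 - 37 = 57
Final: R1 = 57

57


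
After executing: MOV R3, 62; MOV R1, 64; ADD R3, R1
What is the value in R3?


Register state trace:
  MOV R3, 62  → R3 = 62
  MOV R1, 64  → R1 = 64
  ADD R3, R1  → R3 = 62 + 64 = 126
Final: R3 = 126

126


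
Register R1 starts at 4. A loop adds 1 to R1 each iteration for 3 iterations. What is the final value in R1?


Starting value: R1 = 4
  Iter 1: R1 = 4 + 1 = 5
  Iter 2: R1 = 5 + 1 = 6
  Iter 3: R1 = 6 + 1 = 7
Final: R1 = 7

7


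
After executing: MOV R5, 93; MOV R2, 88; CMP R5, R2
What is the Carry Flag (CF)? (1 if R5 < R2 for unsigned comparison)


Register state trace:
  MOV R5, 93  → R5 = 93
  MOV R2, 88  → R2 = 88
  CMP R5, R2  → unsigned 93 - 88: no borrow
  93 >= 88, so CF = 0
CF = 0

0


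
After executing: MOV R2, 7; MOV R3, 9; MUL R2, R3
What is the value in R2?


Register state trace:
  MOV R2, 7  → R2 = 7
  MOV R3, 9  → R3 = 9
  MUL R2, R3  → R2 = 7 * 9 = 63
Final: R2 = 63

63


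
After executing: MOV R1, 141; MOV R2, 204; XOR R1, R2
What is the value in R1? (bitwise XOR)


Register state trace:
  MOV R1, 141  → R1 = 141 (0b10001101)
  MOV R2, 204  → R2 = 204 (0b11001100)
  XOR R1, R2  → R1 = 141 XOR 204 = 65 (0b01000001)
Final: R1 = 65

65


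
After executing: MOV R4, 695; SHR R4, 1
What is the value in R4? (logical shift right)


Register state trace:
  MOV R4, 695  → R4 = 695
  SHR R4, 1  → R4 = 695 >> 1 = 695 // 2^1 = 347
Final: R4 = 347

347


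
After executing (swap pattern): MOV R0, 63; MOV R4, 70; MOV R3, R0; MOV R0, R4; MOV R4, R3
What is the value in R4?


Register state trace (swap pattern):
  MOV R0, 63  → R0 = 63
  MOV R4, 70  → R4 = 70
  MOV R3, R0  → R3 = 63  (save R0)
  MOV R0, R4  → R0 = 70  (R0 gets R4's value)
  MOV R4, R3  → R4 = 63  (R4 gets saved value)
Final: R4 = 63

63


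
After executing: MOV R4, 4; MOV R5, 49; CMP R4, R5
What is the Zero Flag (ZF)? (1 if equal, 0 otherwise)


Register state trace:
  MOV R4, 4  → R4 = 4
  MOV R5, 49  → R5 = 49
  CMP R4, R5  → computes 4 - 49 = -45
  Result is nonzero, so values are not equal
ZF = 0

0


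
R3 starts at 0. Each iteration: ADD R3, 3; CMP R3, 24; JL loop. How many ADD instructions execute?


Loop trace (R3 starts at 0, target 24, step 3):
  ADD #1: R3 = 0 + 3 = 3  → 3 < 24, loop
  ADD #2: R3 = 3 + 3 = 6  → 6 < 24, loop
  ADD #3: R3 = 6 + 3 = 9  → 9 < 24, loop
  ADD #4: R3 = 9 + 3 = 12  → 12 < 24, loop
  ADD #5: R3 = 12 + 3 = 15  → 15 < 24, loop
  ADD #6: R3 = 15 + 3 = 18  → 18 < 24, loop
  ADD #7: R3 = 18 + 3 = 21  → 21 < 24, loop
  ADD #8: R3 = 21 + 3 = 24  → 24 >= 24, exit
Total ADD instructions: 8

8


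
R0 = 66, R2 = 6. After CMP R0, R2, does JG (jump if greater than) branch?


Trace:
  R0 = 66, R2 = 6
  CMP R0, R2  → compares 66 vs 6
  JG checks: is 66 greater than 6?
  66 > 6, so condition is true
Branch taken: Yes

Yes


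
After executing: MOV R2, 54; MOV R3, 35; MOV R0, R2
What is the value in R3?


Register state trace:
  MOV R2, 54  → R2 = 54
  MOV R3, 35  → R3 = 35
  MOV R0, R2  → R0 = 54
Final: R3 = 35

35


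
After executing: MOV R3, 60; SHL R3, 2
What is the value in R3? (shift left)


Register state trace:
  MOV R3, 60  → R3 = 60
  SHL R3, 2  → R3 = 60 << 2 = 60 * 2^2 = 240
Final: R3 = 240

240


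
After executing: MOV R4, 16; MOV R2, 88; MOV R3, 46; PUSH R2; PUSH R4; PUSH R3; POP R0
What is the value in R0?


Stack trace (top is rightmost):
  MOV R4, 16  → R4 = 16
  MOV R2, 88  → R2 = 88
  MOV R3, 46  → R3 = 46
  PUSH R2  → stack: [88]
  PUSH R4  → stack: [88, 16]
  PUSH R3  → stack: [88, 16, 46]
  POP R0  → R0 = 46, stack: [88, 16]
Final: R0 = 46

46


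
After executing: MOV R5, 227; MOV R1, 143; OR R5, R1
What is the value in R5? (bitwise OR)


Register state trace:
  MOV R5, 227  → R5 = 227 (0b11100011)
  MOV R1, 143  → R1 = 143 (0b10001111)
  OR R5, R1   → R5 = 227 OR 143 = 239 (0b11101111)
Final: R5 = 239

239


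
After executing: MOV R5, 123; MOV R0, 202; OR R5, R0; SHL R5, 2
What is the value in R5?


Register state trace:
  MOV R5, 123  → R5 = 123 (0b01111011)
  MOV R0, 202  → R0 = 202 (0b11001010)
  OR R5, R0  → R5 = 123 OR 202 = 251 (0b11111011)
  SHL R5, 2  → R5 = 251 << 2 = 1004
Final: R5 = 1004

1004


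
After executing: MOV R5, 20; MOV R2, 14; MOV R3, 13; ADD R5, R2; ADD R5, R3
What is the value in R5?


Register state trace:
  MOV R5, 20  → R5 = 20
  MOV R2, 14  → R2 = 14
  MOV R3, 13  → R3 = 13
  ADD R5, R2  → R5 = 20 + 14 = 34
  ADD R5, R3  → R5 = 34 + 13 = 47
Final: R5 = 47

47


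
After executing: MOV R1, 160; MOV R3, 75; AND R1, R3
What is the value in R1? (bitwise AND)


Register state trace:
  MOV R1, 160  → R1 = 160 (0b10100000)
  MOV R3, 75  → R3 = 75 (0b01001011)
  AND R1, R3  → R1 = 160 AND 75 = 0 (0b00000000)
Final: R1 = 0

0


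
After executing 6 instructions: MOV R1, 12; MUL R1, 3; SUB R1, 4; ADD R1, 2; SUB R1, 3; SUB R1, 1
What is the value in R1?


Register state trace:
  MOV R1, 12  → R1 = 12
  MUL R1, 3  → R1 = 12 * 3 = 36
  SUB R1, 4  → R1 = 36 - 4 = 32
  ADD R1, 2  → R1 = 32 + 2 = 34
  SUB R1, 3  → R1 = 34 - 3 = 31
  SUB R1, 1  → R1 = 31 - 1 = 30
Final: R1 = 30

30


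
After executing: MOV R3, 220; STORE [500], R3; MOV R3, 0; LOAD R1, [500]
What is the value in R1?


Register and memory trace:
  MOV R3, 220  → R3 = 220
  STORE [500], R3  → mem[500] = 220
  MOV R3, 0  → R3 = 0
  LOAD R1, [500]  → R1 = mem[500] = 220
Final: R1 = 220

220


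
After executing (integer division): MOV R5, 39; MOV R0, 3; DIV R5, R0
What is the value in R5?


Register state trace:
  MOV R5, 39  → R5 = 39
  MOV R0, 3  → R0 = 3
  DIV R5, R0  → R5 = 39 // 3 = 13
Final: R5 = 13

13


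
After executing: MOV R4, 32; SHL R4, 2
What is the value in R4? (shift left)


Register state trace:
  MOV R4, 32  → R4 = 32
  SHL R4, 2  → R4 = 32 << 2 = 32 * 2^2 = 128
Final: R4 = 128

128


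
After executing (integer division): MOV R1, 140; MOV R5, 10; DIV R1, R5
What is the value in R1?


Register state trace:
  MOV R1, 140  → R1 = 140
  MOV R5, 10  → R5 = 10
  DIV R1, R5  → R1 = 140 // 10 = 14
Final: R1 = 14

14


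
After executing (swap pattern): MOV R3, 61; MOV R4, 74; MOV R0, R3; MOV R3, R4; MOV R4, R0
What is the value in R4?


Register state trace (swap pattern):
  MOV R3, 61  → R3 = 61
  MOV R4, 74  → R4 = 74
  MOV R0, R3  → R0 = 61  (save R3)
  MOV R3, R4  → R3 = 74  (R3 gets R4's value)
  MOV R4, R0  → R4 = 61  (R4 gets saved value)
Final: R4 = 61

61


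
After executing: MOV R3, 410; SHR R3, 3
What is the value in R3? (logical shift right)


Register state trace:
  MOV R3, 410  → R3 = 410
  SHR R3, 3  → R3 = 410 >> 3 = 410 // 2^3 = 51
Final: R3 = 51

51


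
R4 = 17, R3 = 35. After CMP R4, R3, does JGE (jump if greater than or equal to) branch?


Trace:
  R4 = 17, R3 = 35
  CMP R4, R3  → compares 17 vs 35
  JGE checks: is 17 greater than or equal to 35?
  17 < 35, so condition is false
Branch taken: No

No


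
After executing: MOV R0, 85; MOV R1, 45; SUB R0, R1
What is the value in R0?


Register state trace:
  MOV R0, 85  → R0 = 85
  MOV R1, 45  → R1 = 45
  SUB R0, R1  → R0 = 85 - 45 = 40
Final: R0 = 40

40


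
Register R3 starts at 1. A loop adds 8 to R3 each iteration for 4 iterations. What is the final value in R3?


Starting value: R3 = 1
  Iter 1: R3 = 1 + 8 = 9
  Iter 2: R3 = 9 + 8 = 17
  Iter 3: R3 = 17 + 8 = 25
  Iter 4: R3 = 25 + 8 = 33
Final: R3 = 33

33


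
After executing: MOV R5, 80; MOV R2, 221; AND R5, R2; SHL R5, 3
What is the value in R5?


Register state trace:
  MOV R5, 80  → R5 = 80 (0b01010000)
  MOV R2, 221  → R2 = 221 (0b11011101)
  AND R5, R2  → R5 = 80 AND 221 = 80 (0b01010000)
  SHL R5, 3  → R5 = 80 << 3 = 640
Final: R5 = 640

640


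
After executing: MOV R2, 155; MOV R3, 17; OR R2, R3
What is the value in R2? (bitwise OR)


Register state trace:
  MOV R2, 155  → R2 = 155 (0b10011011)
  MOV R3, 17  → R3 = 17 (0b00010001)
  OR R2, R3   → R2 = 155 OR 17 = 155 (0b10011011)
Final: R2 = 155

155


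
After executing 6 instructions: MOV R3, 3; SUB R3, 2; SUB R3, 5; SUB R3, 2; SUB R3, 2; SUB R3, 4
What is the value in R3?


Register state trace:
  MOV R3, 3  → R3 = 3
  SUB R3, 2  → R3 = 3 - 2 = 1
  SUB R3, 5  → R3 = 1 - 5 = -4
  SUB R3, 2  → R3 = -4 - 2 = -6
  SUB R3, 2  → R3 = -6 - 2 = -8
  SUB R3, 4  → R3 = -8 - 4 = -12
Final: R3 = -12

-12


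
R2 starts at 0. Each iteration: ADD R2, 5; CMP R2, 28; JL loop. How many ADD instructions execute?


Loop trace (R2 starts at 0, target 28, step 5):
  ADD #1: R2 = 0 + 5 = 5  → 5 < 28, loop
  ADD #2: R2 = 5 + 5 = 10  → 10 < 28, loop
  ADD #3: R2 = 10 + 5 = 15  → 15 < 28, loop
  ADD #4: R2 = 15 + 5 = 20  → 20 < 28, loop
  ADD #5: R2 = 20 + 5 = 25  → 25 < 28, loop
  ADD #6: R2 = 25 + 5 = 30  → 30 >= 28, exit
Total ADD instructions: 6

6


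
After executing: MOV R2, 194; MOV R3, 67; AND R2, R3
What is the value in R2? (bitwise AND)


Register state trace:
  MOV R2, 194  → R2 = 194 (0b11000010)
  MOV R3, 67  → R3 = 67 (0b01000011)
  AND R2, R3  → R2 = 194 AND 67 = 66 (0b01000010)
Final: R2 = 66

66


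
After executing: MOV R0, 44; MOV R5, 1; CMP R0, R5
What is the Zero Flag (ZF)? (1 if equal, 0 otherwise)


Register state trace:
  MOV R0, 44  → R0 = 44
  MOV R5, 1  → R5 = 1
  CMP R0, R5  → computes 44 - 1 = 43
  Result is nonzero, so values are not equal
ZF = 0

0


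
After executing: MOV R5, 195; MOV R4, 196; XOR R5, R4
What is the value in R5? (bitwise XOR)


Register state trace:
  MOV R5, 195  → R5 = 195 (0b11000011)
  MOV R4, 196  → R4 = 196 (0b11000100)
  XOR R5, R4  → R5 = 195 XOR 196 = 7 (0b00000111)
Final: R5 = 7

7


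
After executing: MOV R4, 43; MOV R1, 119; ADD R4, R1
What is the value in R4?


Register state trace:
  MOV R4, 43  → R4 = 43
  MOV R1, 119  → R1 = 119
  ADD R4, R1  → R4 = 43 + 119 = 162
Final: R4 = 162

162


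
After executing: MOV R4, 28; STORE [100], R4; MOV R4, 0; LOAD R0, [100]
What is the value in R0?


Register and memory trace:
  MOV R4, 28  → R4 = 28
  STORE [100], R4  → mem[100] = 28
  MOV R4, 0  → R4 = 0
  LOAD R0, [100]  → R0 = mem[100] = 28
Final: R0 = 28

28


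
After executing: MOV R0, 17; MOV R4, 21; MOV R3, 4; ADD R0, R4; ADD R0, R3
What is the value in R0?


Register state trace:
  MOV R0, 17  → R0 = 17
  MOV R4, 21  → R4 = 21
  MOV R3, 4  → R3 = 4
  ADD R0, R4  → R0 = 17 + 21 = 38
  ADD R0, R3  → R0 = 38 + 4 = 42
Final: R0 = 42

42


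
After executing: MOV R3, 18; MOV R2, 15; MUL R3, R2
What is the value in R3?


Register state trace:
  MOV R3, 18  → R3 = 18
  MOV R2, 15  → R2 = 15
  MUL R3, R2  → R3 = 18 * 15 = 270
Final: R3 = 270

270


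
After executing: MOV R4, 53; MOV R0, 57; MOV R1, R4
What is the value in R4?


Register state trace:
  MOV R4, 53  → R4 = 53
  MOV R0, 57  → R0 = 57
  MOV R1, R4  → R1 = 53
Final: R4 = 53

53


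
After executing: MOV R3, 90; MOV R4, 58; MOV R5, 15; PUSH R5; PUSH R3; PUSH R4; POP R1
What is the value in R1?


Stack trace (top is rightmost):
  MOV R3, 90  → R3 = 90
  MOV R4, 58  → R4 = 58
  MOV R5, 15  → R5 = 15
  PUSH R5  → stack: [15]
  PUSH R3  → stack: [15, 90]
  PUSH R4  → stack: [15, 90, 58]
  POP R1  → R1 = 58, stack: [15, 90]
Final: R1 = 58

58


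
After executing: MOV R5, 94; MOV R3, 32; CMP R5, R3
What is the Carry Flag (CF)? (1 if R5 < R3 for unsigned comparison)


Register state trace:
  MOV R5, 94  → R5 = 94
  MOV R3, 32  → R3 = 32
  CMP R5, R3  → unsigned 94 - 32: no borrow
  94 >= 32, so CF = 0
CF = 0

0


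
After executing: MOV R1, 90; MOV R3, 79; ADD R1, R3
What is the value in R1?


Register state trace:
  MOV R1, 90  → R1 = 90
  MOV R3, 79  → R3 = 79
  ADD R1, R3  → R1 = 90 + 79 = 169
Final: R1 = 169

169


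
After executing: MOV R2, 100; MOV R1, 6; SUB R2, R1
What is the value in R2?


Register state trace:
  MOV R2, 100  → R2 = 100
  MOV R1, 6  → R1 = 6
  SUB R2, R1  → R2 = 100 - 6 = 94
Final: R2 = 94

94


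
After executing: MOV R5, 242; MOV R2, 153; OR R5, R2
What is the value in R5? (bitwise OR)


Register state trace:
  MOV R5, 242  → R5 = 242 (0b11110010)
  MOV R2, 153  → R2 = 153 (0b10011001)
  OR R5, R2   → R5 = 242 OR 153 = 251 (0b11111011)
Final: R5 = 251

251


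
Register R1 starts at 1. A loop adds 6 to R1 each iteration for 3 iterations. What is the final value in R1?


Starting value: R1 = 1
  Iter 1: R1 = 1 + 6 = 7
  Iter 2: R1 = 7 + 6 = 13
  Iter 3: R1 = 13 + 6 = 19
Final: R1 = 19

19


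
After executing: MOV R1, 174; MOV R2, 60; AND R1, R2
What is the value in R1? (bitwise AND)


Register state trace:
  MOV R1, 174  → R1 = 174 (0b10101110)
  MOV R2, 60  → R2 = 60 (0b00111100)
  AND R1, R2  → R1 = 174 AND 60 = 44 (0b00101100)
Final: R1 = 44

44


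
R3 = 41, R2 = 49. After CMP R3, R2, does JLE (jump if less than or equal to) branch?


Trace:
  R3 = 41, R2 = 49
  CMP R3, R2  → compares 41 vs 49
  JLE checks: is 41 less than or equal to 49?
  41 < 49, so condition is true
Branch taken: Yes

Yes


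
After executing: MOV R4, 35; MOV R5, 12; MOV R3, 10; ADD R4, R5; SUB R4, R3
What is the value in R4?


Register state trace:
  MOV R4, 35  → R4 = 35
  MOV R5, 12  → R5 = 12
  MOV R3, 10  → R3 = 10
  ADD R4, R5  → R4 = 35 + 12 = 47
  SUB R4, R3  → R4 = 47 - 10 = 37
Final: R4 = 37

37


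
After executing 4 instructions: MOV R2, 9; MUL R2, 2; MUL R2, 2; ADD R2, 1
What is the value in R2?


Register state trace:
  MOV R2, 9  → R2 = 9
  MUL R2, 2  → R2 = 9 * 2 = 18
  MUL R2, 2  → R2 = 18 * 2 = 36
  ADD R2, 1  → R2 = 36 + 1 = 37
Final: R2 = 37

37
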